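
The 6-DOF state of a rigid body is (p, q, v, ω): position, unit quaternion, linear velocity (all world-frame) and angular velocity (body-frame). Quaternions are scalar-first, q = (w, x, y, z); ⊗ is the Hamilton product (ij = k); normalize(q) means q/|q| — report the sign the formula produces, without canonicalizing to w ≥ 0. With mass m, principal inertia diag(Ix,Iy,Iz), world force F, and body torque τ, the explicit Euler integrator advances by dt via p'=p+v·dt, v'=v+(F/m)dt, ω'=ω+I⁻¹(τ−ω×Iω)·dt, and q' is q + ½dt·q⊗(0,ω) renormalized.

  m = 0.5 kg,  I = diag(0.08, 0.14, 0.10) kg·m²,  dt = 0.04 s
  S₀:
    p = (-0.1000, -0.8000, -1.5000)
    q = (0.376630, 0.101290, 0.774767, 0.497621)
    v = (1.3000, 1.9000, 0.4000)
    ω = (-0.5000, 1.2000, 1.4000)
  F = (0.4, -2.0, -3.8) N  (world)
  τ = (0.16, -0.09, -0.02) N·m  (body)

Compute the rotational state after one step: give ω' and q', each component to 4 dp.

gyro term ω×Iω = (-0.0672, 0.0140, -0.0360)
(τ − ω×Iω)/I = (2.8400, -0.7429, 0.1600)
ω' = ω + α·dt = (-0.3864, 1.1703, 1.4064)
2q̇ = q⊗(0,ω) = (-1.5757448, 0.2992136, 0.0613395, 1.0362135)
q' = normalize(q + ½dt·q⊗(0,ω)) = (0.3449, 0.1072, 0.7754, 0.5180)

ω' = (-0.3864, 1.1703, 1.4064)
q' = (0.3449, 0.1072, 0.7754, 0.5180)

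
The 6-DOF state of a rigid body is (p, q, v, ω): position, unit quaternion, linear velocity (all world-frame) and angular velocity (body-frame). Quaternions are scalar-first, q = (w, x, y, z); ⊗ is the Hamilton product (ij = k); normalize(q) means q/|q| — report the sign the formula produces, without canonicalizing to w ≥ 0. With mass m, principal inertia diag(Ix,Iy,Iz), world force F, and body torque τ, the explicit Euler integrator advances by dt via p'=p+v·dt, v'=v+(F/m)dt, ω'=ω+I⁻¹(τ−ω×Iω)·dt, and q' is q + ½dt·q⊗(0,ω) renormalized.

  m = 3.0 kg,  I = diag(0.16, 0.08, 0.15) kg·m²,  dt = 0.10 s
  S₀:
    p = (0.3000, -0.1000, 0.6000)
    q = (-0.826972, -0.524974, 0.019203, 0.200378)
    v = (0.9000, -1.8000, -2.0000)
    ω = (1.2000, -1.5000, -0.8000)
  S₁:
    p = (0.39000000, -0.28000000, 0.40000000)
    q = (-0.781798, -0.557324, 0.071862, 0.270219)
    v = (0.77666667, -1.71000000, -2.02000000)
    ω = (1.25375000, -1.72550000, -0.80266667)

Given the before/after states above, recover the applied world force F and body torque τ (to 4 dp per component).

F = (-3.7000, 2.7000, -0.6000)
τ = (0.1700, -0.1900, 0.1400)

velocity change Δv = (-0.12333333, 0.09000000, -0.02000000)
F = m·Δv/dt = (-3.7000, 2.7000, -0.6000)
Δω = ω₁−ω₀ = (0.05375000, -0.22550000, -0.00266667)
gyro term ω₀×Iω₀ = (0.0840, -0.0096, 0.1440)
τ = I·(Δω/dt) + ω₀×(Iω₀) = (0.1700, -0.1900, 0.1400)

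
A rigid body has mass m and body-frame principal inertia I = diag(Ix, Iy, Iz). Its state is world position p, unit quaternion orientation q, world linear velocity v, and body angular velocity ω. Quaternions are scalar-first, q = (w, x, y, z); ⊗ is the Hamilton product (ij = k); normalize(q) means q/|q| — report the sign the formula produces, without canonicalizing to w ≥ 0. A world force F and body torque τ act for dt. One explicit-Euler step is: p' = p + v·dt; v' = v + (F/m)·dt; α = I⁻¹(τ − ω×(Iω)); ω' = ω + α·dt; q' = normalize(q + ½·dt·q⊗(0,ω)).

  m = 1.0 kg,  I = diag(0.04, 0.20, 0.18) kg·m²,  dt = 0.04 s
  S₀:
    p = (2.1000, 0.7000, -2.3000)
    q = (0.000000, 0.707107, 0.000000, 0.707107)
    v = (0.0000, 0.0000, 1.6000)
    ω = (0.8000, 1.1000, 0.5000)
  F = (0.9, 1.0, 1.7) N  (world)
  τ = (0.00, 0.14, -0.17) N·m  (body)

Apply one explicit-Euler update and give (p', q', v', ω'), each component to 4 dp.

p' = (2.1000, 0.7000, -2.2360)
q' = (-0.0184, 0.6913, 0.0042, 0.7224)
v' = (0.0360, 0.0400, 1.6680)
ω' = (0.8110, 1.1392, 0.4309)

precession coupling ω×(Iω) = (-0.0110, -0.0560, 0.1408)
α = I⁻¹(τ − ω×Iω) = (0.2750, 0.9800, -1.7267)
new body rate ω' = (0.8110, 1.1392, 0.4309)
q⊗(0,ω) = (-0.9192391, -0.7778177, 0.2121321, 0.7778177)
updated quaternion q' = (-0.0184, 0.6913, 0.0042, 0.7224)
a = F/m = (0.9000, 1.0000, 1.7000)
p + v·dt = (2.1000, 0.7000, -2.2360)
new velocity v' = (0.0360, 0.0400, 1.6680)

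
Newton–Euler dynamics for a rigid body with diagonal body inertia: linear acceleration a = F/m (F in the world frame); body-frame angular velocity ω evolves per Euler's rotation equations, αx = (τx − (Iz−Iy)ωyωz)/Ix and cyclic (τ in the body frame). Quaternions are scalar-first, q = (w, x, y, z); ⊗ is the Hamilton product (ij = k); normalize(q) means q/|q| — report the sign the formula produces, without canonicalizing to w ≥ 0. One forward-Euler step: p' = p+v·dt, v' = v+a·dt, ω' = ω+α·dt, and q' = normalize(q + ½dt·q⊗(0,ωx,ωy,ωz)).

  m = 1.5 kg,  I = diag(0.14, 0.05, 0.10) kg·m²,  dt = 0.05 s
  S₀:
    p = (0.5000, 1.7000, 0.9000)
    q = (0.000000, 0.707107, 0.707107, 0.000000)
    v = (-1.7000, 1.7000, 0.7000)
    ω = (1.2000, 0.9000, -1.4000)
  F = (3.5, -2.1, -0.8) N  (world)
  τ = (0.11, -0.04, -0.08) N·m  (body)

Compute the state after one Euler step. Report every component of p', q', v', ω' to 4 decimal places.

linear accel F/m = (2.3333, -1.4000, -0.5333)
p + v·dt = (0.4150, 1.7850, 0.9350)
new velocity v' = (-1.5833, 1.6300, 0.6733)
α = I⁻¹(τ − ω×Iω) = (1.2357, 0.5440, 0.1720)
ω + α·dt = (1.2618, 0.9272, -1.3914)
q⊗(0,ω) = (-1.4849247, -0.9899498, 0.9899498, -0.2121321)
updated quaternion q' = (-0.0371, 0.6815, 0.7309, -0.0053)

p' = (0.4150, 1.7850, 0.9350)
q' = (-0.0371, 0.6815, 0.7309, -0.0053)
v' = (-1.5833, 1.6300, 0.6733)
ω' = (1.2618, 0.9272, -1.3914)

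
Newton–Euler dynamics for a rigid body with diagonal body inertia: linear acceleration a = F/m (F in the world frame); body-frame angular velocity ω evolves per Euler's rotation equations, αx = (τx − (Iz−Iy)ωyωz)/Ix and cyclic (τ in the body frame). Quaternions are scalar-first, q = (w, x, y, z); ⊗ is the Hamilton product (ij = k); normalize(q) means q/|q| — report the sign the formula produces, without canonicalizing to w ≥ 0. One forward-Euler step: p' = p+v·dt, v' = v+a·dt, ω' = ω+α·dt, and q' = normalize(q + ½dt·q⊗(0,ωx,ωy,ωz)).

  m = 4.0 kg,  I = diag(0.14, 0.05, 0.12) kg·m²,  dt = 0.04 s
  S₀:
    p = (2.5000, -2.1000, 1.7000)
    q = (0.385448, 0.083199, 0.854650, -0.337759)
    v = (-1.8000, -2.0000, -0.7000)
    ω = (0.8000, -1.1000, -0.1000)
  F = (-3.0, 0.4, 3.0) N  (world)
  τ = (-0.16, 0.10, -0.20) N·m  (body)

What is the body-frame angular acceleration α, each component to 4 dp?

α = (-1.1979, 2.0320, -2.3267)

ω×(Iω) gyroscopic = (0.0077, -0.0016, 0.0792)
(τ − ω×Iω)/I = (-1.1979, 2.0320, -2.3267)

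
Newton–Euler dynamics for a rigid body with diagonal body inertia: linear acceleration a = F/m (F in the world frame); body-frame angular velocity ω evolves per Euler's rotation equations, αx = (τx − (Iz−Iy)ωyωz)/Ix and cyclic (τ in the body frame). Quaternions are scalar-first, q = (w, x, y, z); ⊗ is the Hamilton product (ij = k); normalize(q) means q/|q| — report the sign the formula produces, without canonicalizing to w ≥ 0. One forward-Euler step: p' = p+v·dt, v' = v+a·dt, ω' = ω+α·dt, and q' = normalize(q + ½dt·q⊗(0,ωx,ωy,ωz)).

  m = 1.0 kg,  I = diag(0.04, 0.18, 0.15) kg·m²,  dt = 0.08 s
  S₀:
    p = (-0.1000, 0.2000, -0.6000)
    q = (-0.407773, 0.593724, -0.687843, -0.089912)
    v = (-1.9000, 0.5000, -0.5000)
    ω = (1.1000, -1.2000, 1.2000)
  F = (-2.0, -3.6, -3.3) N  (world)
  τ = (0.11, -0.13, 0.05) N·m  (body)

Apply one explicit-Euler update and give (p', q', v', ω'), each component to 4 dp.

p' = (-0.2520, 0.2400, -0.6400)
q' = (-0.4611, 0.5367, -0.6984, -0.1074)
v' = (-2.0600, 0.2120, -0.7640)
ω' = (1.2336, -1.1932, 1.3252)

precession coupling ω×(Iω) = (0.0432, -0.1452, -0.1848)
α = I⁻¹(τ − ω×Iω) = (1.6700, 0.0844, 1.5653)
new body rate ω' = (1.2336, -1.1932, 1.3252)
2q̇ = q⊗(0,ω) = (-1.3706136, -1.3818563, -0.3220444, -0.4451691)
q + ½dt·q⊗(0,ω), renormalized = (-0.4611, 0.5367, -0.6984, -0.1074)
linear accel F/m = (-2.0000, -3.6000, -3.3000)
p' = p + v·dt = (-0.2520, 0.2400, -0.6400)
v + (F/m)dt = (-2.0600, 0.2120, -0.7640)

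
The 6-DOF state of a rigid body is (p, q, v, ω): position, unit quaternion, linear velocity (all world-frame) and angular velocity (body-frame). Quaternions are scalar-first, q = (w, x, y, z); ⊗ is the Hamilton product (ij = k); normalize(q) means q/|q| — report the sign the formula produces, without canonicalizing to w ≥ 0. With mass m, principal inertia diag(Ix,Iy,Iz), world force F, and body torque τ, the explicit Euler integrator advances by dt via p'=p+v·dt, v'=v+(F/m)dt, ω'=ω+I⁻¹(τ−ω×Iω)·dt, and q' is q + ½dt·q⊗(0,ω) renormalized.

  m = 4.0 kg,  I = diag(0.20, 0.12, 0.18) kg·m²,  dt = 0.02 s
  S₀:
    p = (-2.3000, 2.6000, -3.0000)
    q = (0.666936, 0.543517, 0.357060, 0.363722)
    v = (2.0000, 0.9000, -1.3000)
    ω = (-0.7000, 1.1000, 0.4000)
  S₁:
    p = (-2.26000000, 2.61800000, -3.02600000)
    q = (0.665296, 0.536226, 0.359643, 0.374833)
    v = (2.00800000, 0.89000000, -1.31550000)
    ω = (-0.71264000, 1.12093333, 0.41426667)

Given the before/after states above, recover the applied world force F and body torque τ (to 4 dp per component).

velocity change Δv = (0.00800000, -0.01000000, -0.01550000)
applied force F = (1.6000, -2.0000, -3.1000)
ω₁ − ω₀ = (-0.01264000, 0.02093333, 0.01426667)
τ = I·(Δω/dt) + ω₀×(Iω₀) = (-0.1000, 0.1200, 0.1900)

F = (1.6000, -2.0000, -3.1000)
τ = (-0.1000, 0.1200, 0.1900)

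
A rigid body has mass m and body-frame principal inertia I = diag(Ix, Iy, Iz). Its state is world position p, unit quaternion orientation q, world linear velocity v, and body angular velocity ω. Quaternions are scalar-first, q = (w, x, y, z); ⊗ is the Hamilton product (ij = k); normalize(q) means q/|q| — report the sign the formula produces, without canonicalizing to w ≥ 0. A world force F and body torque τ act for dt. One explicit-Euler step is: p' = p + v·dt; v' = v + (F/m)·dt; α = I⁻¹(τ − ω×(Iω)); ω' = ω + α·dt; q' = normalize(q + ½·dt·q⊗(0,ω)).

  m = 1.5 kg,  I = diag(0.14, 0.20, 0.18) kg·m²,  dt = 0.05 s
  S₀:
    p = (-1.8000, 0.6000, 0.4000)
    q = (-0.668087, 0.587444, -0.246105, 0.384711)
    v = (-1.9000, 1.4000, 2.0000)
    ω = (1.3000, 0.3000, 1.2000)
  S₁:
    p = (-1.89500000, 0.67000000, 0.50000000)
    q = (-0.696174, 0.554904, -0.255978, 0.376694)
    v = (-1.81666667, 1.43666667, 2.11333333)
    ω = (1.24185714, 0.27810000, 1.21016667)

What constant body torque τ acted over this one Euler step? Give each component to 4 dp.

ω₁ − ω₀ = (-0.05814286, -0.02190000, 0.01016667)
ω₀×(Iω₀) = (-0.0072, -0.0624, 0.0234)
I·α + gyro = (-0.1700, -0.1500, 0.0600)

τ = (-0.1700, -0.1500, 0.0600)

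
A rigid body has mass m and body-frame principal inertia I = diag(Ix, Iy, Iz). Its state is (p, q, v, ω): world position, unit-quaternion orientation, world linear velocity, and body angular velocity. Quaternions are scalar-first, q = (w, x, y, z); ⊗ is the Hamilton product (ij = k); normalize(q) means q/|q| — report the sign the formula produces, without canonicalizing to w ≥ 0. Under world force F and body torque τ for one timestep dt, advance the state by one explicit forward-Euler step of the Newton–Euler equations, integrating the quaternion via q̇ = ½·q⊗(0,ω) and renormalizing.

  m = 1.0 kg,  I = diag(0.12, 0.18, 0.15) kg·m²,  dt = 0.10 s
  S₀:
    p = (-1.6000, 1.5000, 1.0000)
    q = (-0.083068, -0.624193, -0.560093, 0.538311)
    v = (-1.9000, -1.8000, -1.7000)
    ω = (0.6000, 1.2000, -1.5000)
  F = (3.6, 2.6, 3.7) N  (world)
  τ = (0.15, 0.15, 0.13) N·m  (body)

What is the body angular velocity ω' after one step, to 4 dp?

gyro term ω×Iω = (0.0540, 0.0270, 0.0432)
angular accel α = (0.8000, 0.6833, 0.5787)
ω' = ω + α·dt = (0.6800, 1.2683, -1.4421)

ω' = (0.6800, 1.2683, -1.4421)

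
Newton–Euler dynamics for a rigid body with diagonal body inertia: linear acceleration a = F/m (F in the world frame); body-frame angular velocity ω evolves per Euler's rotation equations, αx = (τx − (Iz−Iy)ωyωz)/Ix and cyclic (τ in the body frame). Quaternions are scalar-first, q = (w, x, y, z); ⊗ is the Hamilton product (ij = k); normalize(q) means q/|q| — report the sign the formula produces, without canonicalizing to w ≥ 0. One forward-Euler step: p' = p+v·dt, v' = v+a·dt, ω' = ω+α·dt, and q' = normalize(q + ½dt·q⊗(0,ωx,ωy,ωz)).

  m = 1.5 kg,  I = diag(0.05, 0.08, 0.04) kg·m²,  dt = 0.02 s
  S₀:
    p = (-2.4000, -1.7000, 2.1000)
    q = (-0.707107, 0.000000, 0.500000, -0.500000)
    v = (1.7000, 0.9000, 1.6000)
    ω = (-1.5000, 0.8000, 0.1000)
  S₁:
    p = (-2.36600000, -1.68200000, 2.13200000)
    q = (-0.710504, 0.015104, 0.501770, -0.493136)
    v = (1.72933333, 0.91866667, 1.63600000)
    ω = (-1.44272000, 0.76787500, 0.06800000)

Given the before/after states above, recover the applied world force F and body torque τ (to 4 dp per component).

F = (2.2000, 1.4000, 2.7000)
τ = (0.1400, -0.1300, -0.1000)

v₁ − v₀ = (0.02933333, 0.01866667, 0.03600000)
applied force F = (2.2000, 1.4000, 2.7000)
Δω = ω₁−ω₀ = (0.05728000, -0.03212500, -0.03200000)
gyro term ω₀×Iω₀ = (-0.0032, -0.0015, -0.0360)
applied torque τ = (0.1400, -0.1300, -0.1000)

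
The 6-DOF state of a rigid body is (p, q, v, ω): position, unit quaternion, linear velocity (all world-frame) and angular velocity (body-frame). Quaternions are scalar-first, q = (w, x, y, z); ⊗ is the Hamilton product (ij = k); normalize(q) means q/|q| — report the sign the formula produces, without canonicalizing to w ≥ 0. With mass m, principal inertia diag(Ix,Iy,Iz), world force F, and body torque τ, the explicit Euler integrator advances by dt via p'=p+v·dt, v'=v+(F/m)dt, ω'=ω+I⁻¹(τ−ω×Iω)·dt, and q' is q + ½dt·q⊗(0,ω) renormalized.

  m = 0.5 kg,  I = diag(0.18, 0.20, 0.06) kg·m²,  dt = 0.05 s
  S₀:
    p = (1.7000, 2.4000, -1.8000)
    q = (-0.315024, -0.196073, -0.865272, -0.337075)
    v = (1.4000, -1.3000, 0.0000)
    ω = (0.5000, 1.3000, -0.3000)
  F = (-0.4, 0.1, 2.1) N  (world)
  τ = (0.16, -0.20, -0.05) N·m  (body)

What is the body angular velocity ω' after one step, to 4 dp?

ω' = (0.5293, 1.2545, -0.3525)

(τ − ω×Iω)/I = (0.5856, -0.9100, -1.0500)
ω' = ω + α·dt = (0.5293, 1.2545, -0.3525)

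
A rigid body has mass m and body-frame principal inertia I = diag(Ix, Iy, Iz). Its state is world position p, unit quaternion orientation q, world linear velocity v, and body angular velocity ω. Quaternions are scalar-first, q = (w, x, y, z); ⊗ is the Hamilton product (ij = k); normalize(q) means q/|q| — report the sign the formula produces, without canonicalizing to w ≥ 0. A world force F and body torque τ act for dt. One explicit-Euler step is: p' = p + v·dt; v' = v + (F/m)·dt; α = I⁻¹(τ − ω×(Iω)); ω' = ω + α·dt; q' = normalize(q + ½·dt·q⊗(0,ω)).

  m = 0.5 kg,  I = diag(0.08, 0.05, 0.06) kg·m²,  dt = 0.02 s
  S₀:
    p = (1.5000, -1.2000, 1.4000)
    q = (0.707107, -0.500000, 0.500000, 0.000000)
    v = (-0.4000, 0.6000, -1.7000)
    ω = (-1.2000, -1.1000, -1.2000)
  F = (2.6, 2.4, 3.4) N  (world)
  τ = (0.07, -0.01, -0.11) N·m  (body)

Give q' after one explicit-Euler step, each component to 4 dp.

q' = (0.7065, -0.5144, 0.4861, 0.0030)

2q̇ = q⊗(0,ω) = (-0.0500000, -1.4485284, -1.3778177, 0.3014716)
updated quaternion q' = (0.7065, -0.5144, 0.4861, 0.0030)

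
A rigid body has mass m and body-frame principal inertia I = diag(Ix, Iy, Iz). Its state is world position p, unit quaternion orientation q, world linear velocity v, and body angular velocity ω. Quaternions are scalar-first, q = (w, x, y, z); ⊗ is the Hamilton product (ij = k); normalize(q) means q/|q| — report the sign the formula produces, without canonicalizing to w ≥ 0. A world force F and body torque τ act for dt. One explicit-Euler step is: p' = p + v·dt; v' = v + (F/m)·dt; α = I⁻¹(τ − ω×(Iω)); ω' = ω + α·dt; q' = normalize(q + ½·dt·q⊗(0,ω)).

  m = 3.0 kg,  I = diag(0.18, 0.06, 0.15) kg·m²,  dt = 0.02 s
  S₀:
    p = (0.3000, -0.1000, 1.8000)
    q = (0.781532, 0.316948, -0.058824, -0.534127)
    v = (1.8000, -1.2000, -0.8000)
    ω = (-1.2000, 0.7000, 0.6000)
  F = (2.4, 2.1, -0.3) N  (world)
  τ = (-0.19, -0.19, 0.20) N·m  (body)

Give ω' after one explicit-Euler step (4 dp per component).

angular accel α = (-1.2656, -2.8067, 0.6613)
ω + α·dt = (-1.2253, 0.6439, 0.6132)

ω' = (-1.2253, 0.6439, 0.6132)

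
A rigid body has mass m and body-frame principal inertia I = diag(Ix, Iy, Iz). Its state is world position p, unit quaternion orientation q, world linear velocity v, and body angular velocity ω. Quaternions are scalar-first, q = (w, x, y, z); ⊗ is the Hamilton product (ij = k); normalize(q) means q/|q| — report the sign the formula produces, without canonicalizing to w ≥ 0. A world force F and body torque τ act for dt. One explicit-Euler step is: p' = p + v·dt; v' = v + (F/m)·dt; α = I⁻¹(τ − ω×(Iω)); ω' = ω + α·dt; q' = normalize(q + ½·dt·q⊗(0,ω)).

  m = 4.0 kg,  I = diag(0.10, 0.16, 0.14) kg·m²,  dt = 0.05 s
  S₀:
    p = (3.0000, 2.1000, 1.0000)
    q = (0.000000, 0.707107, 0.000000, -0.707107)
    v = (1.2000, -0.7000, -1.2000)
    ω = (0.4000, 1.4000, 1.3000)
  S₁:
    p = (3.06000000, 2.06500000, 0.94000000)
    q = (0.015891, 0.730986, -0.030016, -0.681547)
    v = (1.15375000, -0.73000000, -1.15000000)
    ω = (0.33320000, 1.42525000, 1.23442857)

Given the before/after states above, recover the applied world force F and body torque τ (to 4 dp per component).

Δω = ω₁−ω₀ = (-0.06680000, 0.02525000, -0.06557143)
gyro term ω₀×Iω₀ = (-0.0364, -0.0208, 0.0336)
applied torque τ = (-0.1700, 0.0600, -0.1500)
Δv = v₁−v₀ = (-0.04625000, -0.03000000, 0.05000000)
applied force F = (-3.7000, -2.4000, 4.0000)

F = (-3.7000, -2.4000, 4.0000)
τ = (-0.1700, 0.0600, -0.1500)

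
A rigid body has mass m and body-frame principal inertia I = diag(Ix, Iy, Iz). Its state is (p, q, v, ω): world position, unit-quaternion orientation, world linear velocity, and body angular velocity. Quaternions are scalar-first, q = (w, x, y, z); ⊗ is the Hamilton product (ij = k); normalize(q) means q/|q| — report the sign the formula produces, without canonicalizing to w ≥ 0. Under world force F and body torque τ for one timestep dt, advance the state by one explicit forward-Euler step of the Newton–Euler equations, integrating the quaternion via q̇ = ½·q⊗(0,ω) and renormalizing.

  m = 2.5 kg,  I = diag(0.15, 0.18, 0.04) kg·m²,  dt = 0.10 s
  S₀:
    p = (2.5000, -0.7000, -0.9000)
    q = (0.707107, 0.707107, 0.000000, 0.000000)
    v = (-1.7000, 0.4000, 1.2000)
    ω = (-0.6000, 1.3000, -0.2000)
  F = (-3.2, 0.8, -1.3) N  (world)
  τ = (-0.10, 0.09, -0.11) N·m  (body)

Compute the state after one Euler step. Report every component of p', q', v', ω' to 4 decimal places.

p' = (2.3300, -0.6600, -0.7800)
q' = (0.7264, 0.6841, 0.0529, 0.0388)
v' = (-1.8280, 0.4320, 1.1480)
ω' = (-0.6909, 1.3427, -0.4165)

ω×(Iω) gyroscopic = (0.0364, 0.0132, -0.0234)
(τ − ω×Iω)/I = (-0.9093, 0.4267, -2.1650)
ω' = ω + α·dt = (-0.6909, 1.3427, -0.4165)
2q̇ = q⊗(0,ω) = (0.4242642, -0.4242642, 1.0606605, 0.7778177)
q' = normalize(q + ½dt·q⊗(0,ω)) = (0.7264, 0.6841, 0.0529, 0.0388)
a = (-1.2800, 0.3200, -0.5200)
new position p' = (2.3300, -0.6600, -0.7800)
new velocity v' = (-1.8280, 0.4320, 1.1480)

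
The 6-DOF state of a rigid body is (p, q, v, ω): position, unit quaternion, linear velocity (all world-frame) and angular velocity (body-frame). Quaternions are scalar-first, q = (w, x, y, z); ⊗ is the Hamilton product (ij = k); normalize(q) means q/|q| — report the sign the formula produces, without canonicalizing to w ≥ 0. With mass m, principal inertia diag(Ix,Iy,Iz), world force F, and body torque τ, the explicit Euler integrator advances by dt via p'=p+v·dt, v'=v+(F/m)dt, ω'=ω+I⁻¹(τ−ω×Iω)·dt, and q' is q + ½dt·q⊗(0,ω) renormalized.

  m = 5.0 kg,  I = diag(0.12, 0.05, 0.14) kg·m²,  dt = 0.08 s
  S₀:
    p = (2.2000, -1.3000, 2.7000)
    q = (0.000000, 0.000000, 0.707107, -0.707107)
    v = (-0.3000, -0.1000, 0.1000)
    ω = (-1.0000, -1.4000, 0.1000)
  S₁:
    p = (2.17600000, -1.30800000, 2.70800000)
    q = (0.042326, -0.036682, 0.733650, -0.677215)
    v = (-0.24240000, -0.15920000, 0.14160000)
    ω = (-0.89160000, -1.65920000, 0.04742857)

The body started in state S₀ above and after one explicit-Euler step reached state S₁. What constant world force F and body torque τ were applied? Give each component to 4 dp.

ω₁ − ω₀ = (0.10840000, -0.25920000, -0.05257143)
applied torque τ = (0.1500, -0.1600, -0.1900)
v₁ − v₀ = (0.05760000, -0.05920000, 0.04160000)
F = m·Δv/dt = (3.6000, -3.7000, 2.6000)

F = (3.6000, -3.7000, 2.6000)
τ = (0.1500, -0.1600, -0.1900)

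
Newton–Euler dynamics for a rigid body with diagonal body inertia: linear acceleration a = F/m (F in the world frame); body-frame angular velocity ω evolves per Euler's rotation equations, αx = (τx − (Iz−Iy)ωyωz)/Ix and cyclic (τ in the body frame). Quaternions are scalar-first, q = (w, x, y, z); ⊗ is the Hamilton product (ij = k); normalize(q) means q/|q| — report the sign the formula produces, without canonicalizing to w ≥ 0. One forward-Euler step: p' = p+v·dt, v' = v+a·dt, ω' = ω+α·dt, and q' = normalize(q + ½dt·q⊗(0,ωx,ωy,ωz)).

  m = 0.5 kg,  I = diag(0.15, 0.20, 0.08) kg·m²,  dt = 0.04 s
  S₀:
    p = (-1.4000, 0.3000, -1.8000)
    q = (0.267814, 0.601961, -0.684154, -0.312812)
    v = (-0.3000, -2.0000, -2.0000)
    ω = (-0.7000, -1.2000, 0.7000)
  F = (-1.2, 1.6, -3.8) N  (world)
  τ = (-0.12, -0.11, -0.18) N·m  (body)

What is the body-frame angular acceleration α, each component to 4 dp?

precession coupling ω×(Iω) = (0.1008, -0.0343, 0.0420)
(τ − ω×Iω)/I = (-1.4720, -0.3785, -2.7750)

α = (-1.4720, -0.3785, -2.7750)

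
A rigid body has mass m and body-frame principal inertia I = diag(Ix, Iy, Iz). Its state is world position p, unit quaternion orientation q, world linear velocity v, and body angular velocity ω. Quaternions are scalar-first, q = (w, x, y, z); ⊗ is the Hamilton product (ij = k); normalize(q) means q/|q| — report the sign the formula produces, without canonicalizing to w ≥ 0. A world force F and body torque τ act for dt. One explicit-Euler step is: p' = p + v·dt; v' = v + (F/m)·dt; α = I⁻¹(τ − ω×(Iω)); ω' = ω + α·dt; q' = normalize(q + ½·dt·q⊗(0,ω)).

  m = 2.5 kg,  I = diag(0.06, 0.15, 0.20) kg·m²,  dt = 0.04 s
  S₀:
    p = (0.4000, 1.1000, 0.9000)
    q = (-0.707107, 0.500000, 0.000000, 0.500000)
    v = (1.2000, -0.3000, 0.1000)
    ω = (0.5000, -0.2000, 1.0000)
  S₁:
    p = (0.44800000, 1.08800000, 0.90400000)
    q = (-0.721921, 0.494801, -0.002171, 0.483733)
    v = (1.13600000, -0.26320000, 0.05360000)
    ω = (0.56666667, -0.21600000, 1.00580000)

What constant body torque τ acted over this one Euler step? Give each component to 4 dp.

rate change Δω = (0.06666667, -0.01600000, 0.00580000)
I·α + gyro = (0.0900, -0.1300, 0.0200)

τ = (0.0900, -0.1300, 0.0200)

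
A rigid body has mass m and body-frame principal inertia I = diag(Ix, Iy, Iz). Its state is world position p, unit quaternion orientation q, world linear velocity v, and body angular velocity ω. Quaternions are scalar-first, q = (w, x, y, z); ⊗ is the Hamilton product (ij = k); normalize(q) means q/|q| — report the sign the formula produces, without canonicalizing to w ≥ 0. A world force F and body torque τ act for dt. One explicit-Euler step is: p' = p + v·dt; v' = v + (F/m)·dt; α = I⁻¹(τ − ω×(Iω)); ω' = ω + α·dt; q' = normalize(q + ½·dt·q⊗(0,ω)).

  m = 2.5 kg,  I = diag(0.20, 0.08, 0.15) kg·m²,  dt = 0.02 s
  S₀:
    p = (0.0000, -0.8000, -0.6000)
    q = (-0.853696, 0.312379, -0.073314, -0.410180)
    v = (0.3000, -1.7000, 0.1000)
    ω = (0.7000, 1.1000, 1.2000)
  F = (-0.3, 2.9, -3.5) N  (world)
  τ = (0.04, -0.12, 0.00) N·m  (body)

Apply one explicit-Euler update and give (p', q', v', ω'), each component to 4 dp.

a = F/m = (-0.1200, 1.1600, -1.4000)
new position p' = (0.0060, -0.8340, -0.5980)
v + (F/m)dt = (0.2976, -1.6768, 0.0720)
ω×(Iω) gyroscopic = (0.0924, 0.0420, -0.0924)
(τ − ω×Iω)/I = (-0.2620, -2.0250, 0.6160)
ω' = ω + α·dt = (0.6948, 1.0595, 1.2123)
Hamilton product q⊗(0,ω) = (0.3541961, -0.2343660, -1.6010464, -0.6294985)
updated quaternion q' = (-0.8500, 0.3100, -0.0893, -0.4164)

p' = (0.0060, -0.8340, -0.5980)
q' = (-0.8500, 0.3100, -0.0893, -0.4164)
v' = (0.2976, -1.6768, 0.0720)
ω' = (0.6948, 1.0595, 1.2123)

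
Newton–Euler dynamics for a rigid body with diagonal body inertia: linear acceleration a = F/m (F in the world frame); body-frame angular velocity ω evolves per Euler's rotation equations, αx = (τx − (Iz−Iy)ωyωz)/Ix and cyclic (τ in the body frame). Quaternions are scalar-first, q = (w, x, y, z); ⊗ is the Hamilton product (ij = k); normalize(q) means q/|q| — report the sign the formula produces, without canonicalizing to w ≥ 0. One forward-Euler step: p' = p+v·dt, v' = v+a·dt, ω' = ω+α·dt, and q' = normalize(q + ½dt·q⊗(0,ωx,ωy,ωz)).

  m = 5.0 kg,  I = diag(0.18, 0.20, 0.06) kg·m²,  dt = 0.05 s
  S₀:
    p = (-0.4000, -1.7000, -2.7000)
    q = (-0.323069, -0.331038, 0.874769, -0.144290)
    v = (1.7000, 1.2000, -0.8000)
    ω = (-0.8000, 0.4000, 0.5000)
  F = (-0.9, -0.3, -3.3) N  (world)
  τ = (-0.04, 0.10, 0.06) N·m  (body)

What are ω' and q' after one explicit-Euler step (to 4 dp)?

angular accel α = (-0.0667, 0.7400, 1.1067)
new body rate ω' = (-0.8033, 0.4370, 0.5553)
2q̇ = q⊗(0,ω) = (-0.5425930, 0.7535557, 0.1517234, 0.4058655)
q + ½dt·q⊗(0,ω), renormalized = (-0.3365, -0.3121, 0.8783, -0.1341)

ω' = (-0.8033, 0.4370, 0.5553)
q' = (-0.3365, -0.3121, 0.8783, -0.1341)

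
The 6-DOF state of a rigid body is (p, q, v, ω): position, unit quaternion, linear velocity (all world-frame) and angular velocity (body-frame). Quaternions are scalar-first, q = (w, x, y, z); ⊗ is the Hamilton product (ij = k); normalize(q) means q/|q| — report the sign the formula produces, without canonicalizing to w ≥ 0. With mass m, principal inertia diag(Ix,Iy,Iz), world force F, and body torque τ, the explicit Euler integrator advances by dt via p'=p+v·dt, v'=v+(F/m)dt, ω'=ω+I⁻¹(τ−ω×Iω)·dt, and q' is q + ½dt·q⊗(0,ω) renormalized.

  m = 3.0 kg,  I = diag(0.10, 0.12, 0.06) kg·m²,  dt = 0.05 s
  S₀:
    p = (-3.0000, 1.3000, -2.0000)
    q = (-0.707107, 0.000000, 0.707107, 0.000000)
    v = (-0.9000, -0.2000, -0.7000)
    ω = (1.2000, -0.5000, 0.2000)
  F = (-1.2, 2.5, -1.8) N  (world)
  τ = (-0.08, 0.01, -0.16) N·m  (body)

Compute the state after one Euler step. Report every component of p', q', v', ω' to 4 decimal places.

a = F/m = (-0.4000, 0.8333, -0.6000)
p + v·dt = (-3.0450, 1.2900, -2.0350)
v' = v + a·dt = (-0.9200, -0.1583, -0.7300)
(τ − ω×Iω)/I = (-0.8600, 0.0033, -2.4667)
ω + α·dt = (1.1570, -0.4998, 0.0767)
q⊗(0,ω) = (0.3535535, -0.7071070, 0.3535535, -0.9899498)
q + ½dt·q⊗(0,ω), renormalized = (-0.6979, -0.0177, 0.7156, -0.0247)

p' = (-3.0450, 1.2900, -2.0350)
q' = (-0.6979, -0.0177, 0.7156, -0.0247)
v' = (-0.9200, -0.1583, -0.7300)
ω' = (1.1570, -0.4998, 0.0767)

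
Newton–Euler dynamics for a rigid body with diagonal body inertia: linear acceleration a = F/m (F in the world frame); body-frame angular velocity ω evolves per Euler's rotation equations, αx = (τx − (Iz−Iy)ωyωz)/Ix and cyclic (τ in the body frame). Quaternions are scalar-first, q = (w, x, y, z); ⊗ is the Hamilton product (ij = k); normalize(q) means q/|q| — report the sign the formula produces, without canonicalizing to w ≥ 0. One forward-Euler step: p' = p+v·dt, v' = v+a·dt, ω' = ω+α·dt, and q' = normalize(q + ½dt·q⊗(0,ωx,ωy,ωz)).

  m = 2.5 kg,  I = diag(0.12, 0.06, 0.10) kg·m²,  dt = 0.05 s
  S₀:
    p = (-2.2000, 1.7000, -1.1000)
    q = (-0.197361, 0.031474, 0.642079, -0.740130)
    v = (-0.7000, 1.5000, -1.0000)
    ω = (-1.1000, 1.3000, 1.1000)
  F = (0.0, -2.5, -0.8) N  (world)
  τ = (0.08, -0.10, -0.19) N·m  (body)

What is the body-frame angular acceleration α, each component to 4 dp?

ω×(Iω) gyroscopic = (0.0572, -0.0242, 0.0858)
α = I⁻¹(τ − ω×Iω) = (0.1900, -1.2633, -2.7580)

α = (0.1900, -1.2633, -2.7580)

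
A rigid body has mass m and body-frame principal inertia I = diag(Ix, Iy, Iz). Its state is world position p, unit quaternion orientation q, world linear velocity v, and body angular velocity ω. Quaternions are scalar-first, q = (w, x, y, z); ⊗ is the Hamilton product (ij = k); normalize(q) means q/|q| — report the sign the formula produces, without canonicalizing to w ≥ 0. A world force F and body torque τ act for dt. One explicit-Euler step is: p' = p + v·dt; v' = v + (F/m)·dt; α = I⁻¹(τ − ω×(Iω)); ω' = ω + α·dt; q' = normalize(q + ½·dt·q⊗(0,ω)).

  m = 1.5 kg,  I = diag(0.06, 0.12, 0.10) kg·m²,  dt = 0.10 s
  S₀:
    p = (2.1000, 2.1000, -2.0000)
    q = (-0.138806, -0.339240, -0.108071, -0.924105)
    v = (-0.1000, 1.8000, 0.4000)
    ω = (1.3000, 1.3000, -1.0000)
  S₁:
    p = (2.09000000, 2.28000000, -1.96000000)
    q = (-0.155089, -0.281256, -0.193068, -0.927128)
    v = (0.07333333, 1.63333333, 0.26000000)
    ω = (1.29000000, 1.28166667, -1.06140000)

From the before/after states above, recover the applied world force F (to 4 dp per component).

Δv = v₁−v₀ = (0.17333333, -0.16666667, -0.14000000)
m·(v₁−v₀)/dt = (2.6000, -2.5000, -2.1000)

F = (2.6000, -2.5000, -2.1000)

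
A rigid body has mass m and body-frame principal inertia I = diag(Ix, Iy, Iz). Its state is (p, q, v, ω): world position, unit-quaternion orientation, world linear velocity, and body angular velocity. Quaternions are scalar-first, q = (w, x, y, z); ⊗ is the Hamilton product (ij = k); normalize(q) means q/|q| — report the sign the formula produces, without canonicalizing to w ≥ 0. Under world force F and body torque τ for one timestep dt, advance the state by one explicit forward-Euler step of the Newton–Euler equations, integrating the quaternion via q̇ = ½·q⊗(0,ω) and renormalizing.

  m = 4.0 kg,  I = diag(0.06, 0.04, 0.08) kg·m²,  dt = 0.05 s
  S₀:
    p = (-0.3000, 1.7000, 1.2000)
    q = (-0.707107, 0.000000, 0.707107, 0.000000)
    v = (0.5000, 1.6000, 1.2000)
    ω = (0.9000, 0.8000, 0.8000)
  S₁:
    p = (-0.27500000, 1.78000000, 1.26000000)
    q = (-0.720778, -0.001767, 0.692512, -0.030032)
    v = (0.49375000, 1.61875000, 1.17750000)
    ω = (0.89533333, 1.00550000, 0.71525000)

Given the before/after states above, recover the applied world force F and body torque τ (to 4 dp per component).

rate change Δω = (-0.00466667, 0.20550000, -0.08475000)
precession coupling = (0.0256, -0.0144, -0.0144)
τ = I·(Δω/dt) + ω₀×(Iω₀) = (0.0200, 0.1500, -0.1500)
velocity change Δv = (-0.00625000, 0.01875000, -0.02250000)
F = m·Δv/dt = (-0.5000, 1.5000, -1.8000)

F = (-0.5000, 1.5000, -1.8000)
τ = (0.0200, 0.1500, -0.1500)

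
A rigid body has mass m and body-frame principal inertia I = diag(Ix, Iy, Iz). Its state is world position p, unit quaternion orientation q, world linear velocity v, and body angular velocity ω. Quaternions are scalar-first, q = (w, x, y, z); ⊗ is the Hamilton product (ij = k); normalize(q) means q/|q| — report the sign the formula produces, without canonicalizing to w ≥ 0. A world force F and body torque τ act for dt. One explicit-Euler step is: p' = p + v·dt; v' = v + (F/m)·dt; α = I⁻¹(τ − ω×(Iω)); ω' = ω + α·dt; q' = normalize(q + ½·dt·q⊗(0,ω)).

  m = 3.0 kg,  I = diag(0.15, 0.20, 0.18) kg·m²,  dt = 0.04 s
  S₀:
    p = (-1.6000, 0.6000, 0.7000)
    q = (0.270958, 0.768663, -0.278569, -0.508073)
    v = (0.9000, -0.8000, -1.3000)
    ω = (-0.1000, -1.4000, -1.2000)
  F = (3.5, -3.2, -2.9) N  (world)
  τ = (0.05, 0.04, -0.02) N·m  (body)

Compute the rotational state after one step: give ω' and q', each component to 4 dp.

gyro term ω×Iω = (-0.0336, -0.0036, 0.0070)
angular accel α = (0.5573, 0.2180, -0.1500)
ω' = ω + α·dt = (-0.0777, -1.3913, -1.2060)
q⊗(0,ω) = (-0.9228179, -0.4041152, 0.5938617, -1.4291347)
q + ½dt·q⊗(0,ω), renormalized = (0.2523, 0.7601, -0.2665, -0.5363)

ω' = (-0.0777, -1.3913, -1.2060)
q' = (0.2523, 0.7601, -0.2665, -0.5363)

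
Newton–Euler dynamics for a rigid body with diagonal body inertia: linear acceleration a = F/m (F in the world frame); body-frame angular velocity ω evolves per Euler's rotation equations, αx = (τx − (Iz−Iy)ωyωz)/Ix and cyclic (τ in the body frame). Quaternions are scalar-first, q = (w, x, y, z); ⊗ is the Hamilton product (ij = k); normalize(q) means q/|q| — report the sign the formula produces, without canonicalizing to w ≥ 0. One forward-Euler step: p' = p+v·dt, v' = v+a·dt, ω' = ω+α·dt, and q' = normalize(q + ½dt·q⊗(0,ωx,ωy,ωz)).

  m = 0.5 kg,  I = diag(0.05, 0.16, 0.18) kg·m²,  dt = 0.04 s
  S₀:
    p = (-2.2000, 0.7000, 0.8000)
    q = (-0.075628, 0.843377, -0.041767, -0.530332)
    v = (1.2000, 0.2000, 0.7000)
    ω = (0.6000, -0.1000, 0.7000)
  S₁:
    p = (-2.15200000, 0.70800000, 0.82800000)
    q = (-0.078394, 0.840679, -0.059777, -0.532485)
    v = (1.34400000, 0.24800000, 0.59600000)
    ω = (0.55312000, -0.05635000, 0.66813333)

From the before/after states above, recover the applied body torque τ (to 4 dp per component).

τ = (-0.0600, 0.1200, -0.1500)

ω₁ − ω₀ = (-0.04688000, 0.04365000, -0.03186667)
precession coupling = (-0.0014, -0.0546, -0.0066)
applied torque τ = (-0.0600, 0.1200, -0.1500)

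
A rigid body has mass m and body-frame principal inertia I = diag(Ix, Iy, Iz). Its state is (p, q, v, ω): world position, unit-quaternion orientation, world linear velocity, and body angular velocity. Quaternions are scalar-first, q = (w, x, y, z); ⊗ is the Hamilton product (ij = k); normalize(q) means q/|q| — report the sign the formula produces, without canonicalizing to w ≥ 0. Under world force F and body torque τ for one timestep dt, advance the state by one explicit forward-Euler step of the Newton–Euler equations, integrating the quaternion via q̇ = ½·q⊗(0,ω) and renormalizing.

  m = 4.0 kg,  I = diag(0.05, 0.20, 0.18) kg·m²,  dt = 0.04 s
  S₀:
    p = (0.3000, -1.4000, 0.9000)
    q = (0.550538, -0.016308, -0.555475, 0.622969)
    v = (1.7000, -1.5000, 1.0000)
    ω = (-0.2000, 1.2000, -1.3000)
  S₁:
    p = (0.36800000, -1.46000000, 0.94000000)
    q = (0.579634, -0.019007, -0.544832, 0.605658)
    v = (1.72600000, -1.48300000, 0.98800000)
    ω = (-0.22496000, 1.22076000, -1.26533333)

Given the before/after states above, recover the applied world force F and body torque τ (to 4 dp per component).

F = (2.6000, 1.7000, -1.2000)
τ = (0.0000, 0.0700, 0.1200)

velocity change Δv = (0.02600000, 0.01700000, -0.01200000)
F = m·Δv/dt = (2.6000, 1.7000, -1.2000)
rate change Δω = (-0.02496000, 0.02076000, 0.03466667)
applied torque τ = (0.0000, 0.0700, 0.1200)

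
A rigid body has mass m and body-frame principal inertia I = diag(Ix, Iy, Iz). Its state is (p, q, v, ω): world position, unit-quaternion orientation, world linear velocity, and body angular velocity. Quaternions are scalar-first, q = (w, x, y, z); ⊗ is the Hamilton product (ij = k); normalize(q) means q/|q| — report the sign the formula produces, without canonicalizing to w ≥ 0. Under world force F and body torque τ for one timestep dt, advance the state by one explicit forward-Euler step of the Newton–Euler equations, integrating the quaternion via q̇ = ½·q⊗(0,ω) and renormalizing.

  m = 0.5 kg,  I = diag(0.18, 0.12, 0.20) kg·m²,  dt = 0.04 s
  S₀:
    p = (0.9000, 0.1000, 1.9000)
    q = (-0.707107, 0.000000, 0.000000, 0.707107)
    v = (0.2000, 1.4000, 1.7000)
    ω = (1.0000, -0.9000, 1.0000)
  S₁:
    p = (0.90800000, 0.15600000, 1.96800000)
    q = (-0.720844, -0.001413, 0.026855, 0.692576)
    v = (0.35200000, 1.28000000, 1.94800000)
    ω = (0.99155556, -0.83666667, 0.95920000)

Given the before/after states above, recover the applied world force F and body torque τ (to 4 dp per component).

F = (1.9000, -1.5000, 3.1000)
τ = (-0.1100, 0.1700, -0.1500)

rate change Δω = (-0.00844444, 0.06333333, -0.04080000)
ω₀×(Iω₀) = (-0.0720, -0.0200, 0.0540)
I·α + gyro = (-0.1100, 0.1700, -0.1500)
Δv = v₁−v₀ = (0.15200000, -0.12000000, 0.24800000)
applied force F = (1.9000, -1.5000, 3.1000)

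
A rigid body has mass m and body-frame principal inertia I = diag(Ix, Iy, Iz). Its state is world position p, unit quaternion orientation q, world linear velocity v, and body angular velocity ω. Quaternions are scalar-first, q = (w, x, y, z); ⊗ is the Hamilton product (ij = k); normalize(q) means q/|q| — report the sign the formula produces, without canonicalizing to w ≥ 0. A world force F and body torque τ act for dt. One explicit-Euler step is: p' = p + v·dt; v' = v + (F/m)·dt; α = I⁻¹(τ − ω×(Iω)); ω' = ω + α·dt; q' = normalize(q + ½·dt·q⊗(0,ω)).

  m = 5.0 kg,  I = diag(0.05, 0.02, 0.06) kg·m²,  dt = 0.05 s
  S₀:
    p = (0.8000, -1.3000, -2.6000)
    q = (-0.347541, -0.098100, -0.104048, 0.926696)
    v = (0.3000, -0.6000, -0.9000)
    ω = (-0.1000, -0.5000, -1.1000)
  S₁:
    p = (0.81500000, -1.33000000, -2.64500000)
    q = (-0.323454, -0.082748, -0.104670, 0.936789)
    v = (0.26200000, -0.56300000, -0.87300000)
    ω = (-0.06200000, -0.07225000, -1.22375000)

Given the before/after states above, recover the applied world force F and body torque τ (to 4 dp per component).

Δv = v₁−v₀ = (-0.03800000, 0.03700000, 0.02700000)
applied force F = (-3.8000, 3.7000, 2.7000)
rate change Δω = (0.03800000, 0.42775000, -0.12375000)
τ = I·(Δω/dt) + ω₀×(Iω₀) = (0.0600, 0.1700, -0.1500)

F = (-3.8000, 3.7000, 2.7000)
τ = (0.0600, 0.1700, -0.1500)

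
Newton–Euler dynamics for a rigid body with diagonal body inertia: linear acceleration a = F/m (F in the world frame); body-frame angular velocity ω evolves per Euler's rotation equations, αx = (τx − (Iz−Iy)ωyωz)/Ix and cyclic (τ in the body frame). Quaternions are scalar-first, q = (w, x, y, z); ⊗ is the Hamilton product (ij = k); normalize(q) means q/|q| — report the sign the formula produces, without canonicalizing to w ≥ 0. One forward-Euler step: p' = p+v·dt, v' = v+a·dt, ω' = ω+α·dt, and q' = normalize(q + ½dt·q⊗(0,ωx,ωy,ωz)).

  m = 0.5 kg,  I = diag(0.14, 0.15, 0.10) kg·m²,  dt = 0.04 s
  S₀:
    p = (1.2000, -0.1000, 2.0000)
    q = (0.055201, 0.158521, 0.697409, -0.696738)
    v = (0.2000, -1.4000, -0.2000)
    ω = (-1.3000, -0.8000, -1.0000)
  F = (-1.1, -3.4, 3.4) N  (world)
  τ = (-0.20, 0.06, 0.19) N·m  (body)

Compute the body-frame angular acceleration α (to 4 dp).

α = (-1.1429, 0.0533, 1.7960)

gyro term ω×Iω = (-0.0400, 0.0520, 0.0104)
(τ − ω×Iω)/I = (-1.1429, 0.0533, 1.7960)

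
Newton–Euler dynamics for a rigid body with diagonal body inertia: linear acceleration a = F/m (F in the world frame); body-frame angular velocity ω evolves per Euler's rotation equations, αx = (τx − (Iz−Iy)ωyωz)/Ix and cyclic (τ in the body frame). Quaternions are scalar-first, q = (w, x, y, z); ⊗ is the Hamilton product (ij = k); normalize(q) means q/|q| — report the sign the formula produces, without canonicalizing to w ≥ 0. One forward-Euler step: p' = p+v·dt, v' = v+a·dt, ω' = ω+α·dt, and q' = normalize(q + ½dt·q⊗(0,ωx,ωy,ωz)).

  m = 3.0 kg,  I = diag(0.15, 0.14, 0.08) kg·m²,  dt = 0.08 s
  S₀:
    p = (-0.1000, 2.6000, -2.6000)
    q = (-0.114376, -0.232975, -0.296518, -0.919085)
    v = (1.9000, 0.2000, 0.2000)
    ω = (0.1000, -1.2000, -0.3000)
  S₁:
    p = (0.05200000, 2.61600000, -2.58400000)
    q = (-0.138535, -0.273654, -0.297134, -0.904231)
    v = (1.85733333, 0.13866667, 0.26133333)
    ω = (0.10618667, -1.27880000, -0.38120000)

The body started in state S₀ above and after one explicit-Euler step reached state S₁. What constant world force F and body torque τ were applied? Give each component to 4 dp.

rate change Δω = (0.00618667, -0.07880000, -0.08120000)
ω₀×(Iω₀) = (-0.0216, -0.0021, 0.0012)
applied torque τ = (-0.0100, -0.1400, -0.0800)
velocity change Δv = (-0.04266667, -0.06133333, 0.06133333)
m·(v₁−v₀)/dt = (-1.6000, -2.3000, 2.3000)

F = (-1.6000, -2.3000, 2.3000)
τ = (-0.0100, -0.1400, -0.0800)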